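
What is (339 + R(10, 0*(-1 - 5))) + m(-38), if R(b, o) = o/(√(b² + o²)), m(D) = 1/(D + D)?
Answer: 25763/76 ≈ 338.99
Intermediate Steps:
m(D) = 1/(2*D)
R(b, o) = o/√(b² + o²)
(339 + R(10, 0*(-1 - 5))) + m(-38) = (339 + (0*(-1 - 5))/√(10² + (0*(-1 - 5))²)) + (½)/(-38) = (339 + (0*(-6))/√(100 + (0*(-6))²)) + (½)*(-1/38) = (339 + 0/√(100 + 0²)) - 1/76 = (339 + 0/√(100 + 0)) - 1/76 = (339 + 0/√100) - 1/76 = (339 + 0*(⅒)) - 1/76 = (339 + 0) - 1/76 = 339 - 1/76 = 25763/76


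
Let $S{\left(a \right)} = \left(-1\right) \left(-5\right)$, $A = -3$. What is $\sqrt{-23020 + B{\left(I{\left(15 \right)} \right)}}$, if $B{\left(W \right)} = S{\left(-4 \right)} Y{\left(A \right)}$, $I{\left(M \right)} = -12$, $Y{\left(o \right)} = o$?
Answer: $i \sqrt{23035} \approx 151.77 i$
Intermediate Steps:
$S{\left(a \right)} = 5$
$B{\left(W \right)} = -15$ ($B{\left(W \right)} = 5 \left(-3\right) = -15$)
$\sqrt{-23020 + B{\left(I{\left(15 \right)} \right)}} = \sqrt{-23020 - 15} = \sqrt{-23035} = i \sqrt{23035}$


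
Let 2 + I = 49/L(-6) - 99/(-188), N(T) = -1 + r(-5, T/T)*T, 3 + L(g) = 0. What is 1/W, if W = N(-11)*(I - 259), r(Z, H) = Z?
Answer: -94/1405071 ≈ -6.6901e-5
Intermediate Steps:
L(g) = -3 (L(g) = -3 + 0 = -3)
N(T) = -1 - 5*T
I = -10043/564 (I = -2 + (49/(-3) - 99/(-188)) = -2 + (49*(-1/3) - 99*(-1/188)) = -2 + (-49/3 + 99/188) = -2 - 8915/564 = -10043/564 ≈ -17.807)
W = -1405071/94 (W = (-1 - 5*(-11))*(-10043/564 - 259) = (-1 + 55)*(-156119/564) = 54*(-156119/564) = -1405071/94 ≈ -14948.)
1/W = 1/(-1405071/94) = -94/1405071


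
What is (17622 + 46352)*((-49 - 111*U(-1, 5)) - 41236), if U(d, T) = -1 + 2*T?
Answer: -2705076616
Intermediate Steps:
(17622 + 46352)*((-49 - 111*U(-1, 5)) - 41236) = (17622 + 46352)*((-49 - 111*(-1 + 2*5)) - 41236) = 63974*((-49 - 111*(-1 + 10)) - 41236) = 63974*((-49 - 111*9) - 41236) = 63974*((-49 - 999) - 41236) = 63974*(-1048 - 41236) = 63974*(-42284) = -2705076616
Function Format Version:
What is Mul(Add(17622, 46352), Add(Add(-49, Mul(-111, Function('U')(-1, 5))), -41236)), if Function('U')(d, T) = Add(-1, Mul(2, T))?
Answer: -2705076616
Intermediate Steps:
Mul(Add(17622, 46352), Add(Add(-49, Mul(-111, Function('U')(-1, 5))), -41236)) = Mul(Add(17622, 46352), Add(Add(-49, Mul(-111, Add(-1, Mul(2, 5)))), -41236)) = Mul(63974, Add(Add(-49, Mul(-111, Add(-1, 10))), -41236)) = Mul(63974, Add(Add(-49, Mul(-111, 9)), -41236)) = Mul(63974, Add(Add(-49, -999), -41236)) = Mul(63974, Add(-1048, -41236)) = Mul(63974, -42284) = -2705076616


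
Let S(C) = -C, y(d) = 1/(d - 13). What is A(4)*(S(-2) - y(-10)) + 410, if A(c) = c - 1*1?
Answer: 9571/23 ≈ 416.13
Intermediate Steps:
y(d) = 1/(-13 + d)
A(c) = -1 + c (A(c) = c - 1 = -1 + c)
A(4)*(S(-2) - y(-10)) + 410 = (-1 + 4)*(-1*(-2) - 1/(-13 - 10)) + 410 = 3*(2 - 1/(-23)) + 410 = 3*(2 - 1*(-1/23)) + 410 = 3*(2 + 1/23) + 410 = 3*(47/23) + 410 = 141/23 + 410 = 9571/23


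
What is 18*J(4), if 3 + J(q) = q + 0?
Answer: 18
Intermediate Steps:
J(q) = -3 + q (J(q) = -3 + (q + 0) = -3 + q)
18*J(4) = 18*(-3 + 4) = 18*1 = 18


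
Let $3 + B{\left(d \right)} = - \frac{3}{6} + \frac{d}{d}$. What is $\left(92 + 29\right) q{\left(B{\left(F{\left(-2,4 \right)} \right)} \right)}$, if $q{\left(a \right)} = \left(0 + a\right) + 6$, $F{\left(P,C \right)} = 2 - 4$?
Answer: $\frac{847}{2} \approx 423.5$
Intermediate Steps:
$F{\left(P,C \right)} = -2$
$B{\left(d \right)} = - \frac{5}{2}$ ($B{\left(d \right)} = -3 + \left(- \frac{3}{6} + \frac{d}{d}\right) = -3 + \left(\left(-3\right) \frac{1}{6} + 1\right) = -3 + \left(- \frac{1}{2} + 1\right) = -3 + \frac{1}{2} = - \frac{5}{2}$)
$q{\left(a \right)} = 6 + a$ ($q{\left(a \right)} = a + 6 = 6 + a$)
$\left(92 + 29\right) q{\left(B{\left(F{\left(-2,4 \right)} \right)} \right)} = \left(92 + 29\right) \left(6 - \frac{5}{2}\right) = 121 \cdot \frac{7}{2} = \frac{847}{2}$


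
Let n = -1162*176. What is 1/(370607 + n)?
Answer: 1/166095 ≈ 6.0207e-6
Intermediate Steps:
n = -204512
1/(370607 + n) = 1/(370607 - 204512) = 1/166095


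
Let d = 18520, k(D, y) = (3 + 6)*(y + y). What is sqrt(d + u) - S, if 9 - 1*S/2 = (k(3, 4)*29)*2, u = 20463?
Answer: 8334 + sqrt(38983) ≈ 8531.4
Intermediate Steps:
k(D, y) = 18*y (k(D, y) = 9*(2*y) = 18*y)
S = -8334 (S = 18 - 2*(18*4)*29*2 = 18 - 2*72*29*2 = 18 - 4176*2 = 18 - 2*4176 = 18 - 8352 = -8334)
sqrt(d + u) - S = sqrt(18520 + 20463) - 1*(-8334) = sqrt(38983) + 8334 = 8334 + sqrt(38983)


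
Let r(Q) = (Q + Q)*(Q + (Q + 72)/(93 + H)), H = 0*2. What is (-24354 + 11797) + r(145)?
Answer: 90509/3 ≈ 30170.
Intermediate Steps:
H = 0
r(Q) = 2*Q*(24/31 + 94*Q/93) (r(Q) = (Q + Q)*(Q + (Q + 72)/(93 + 0)) = (2*Q)*(Q + (72 + Q)/93) = (2*Q)*(Q + (72 + Q)*(1/93)) = (2*Q)*(Q + (24/31 + Q/93)) = (2*Q)*(24/31 + 94*Q/93) = 2*Q*(24/31 + 94*Q/93))
(-24354 + 11797) + r(145) = (-24354 + 11797) + (4/93)*145*(36 + 47*145) = -12557 + (4/93)*145*(36 + 6815) = -12557 + (4/93)*145*6851 = -12557 + 128180/3 = 90509/3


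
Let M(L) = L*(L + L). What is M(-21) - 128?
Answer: 754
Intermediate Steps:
M(L) = 2*L² (M(L) = L*(2*L) = 2*L²)
M(-21) - 128 = 2*(-21)² - 128 = 2*441 - 128 = 882 - 128 = 754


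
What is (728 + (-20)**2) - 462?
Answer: 666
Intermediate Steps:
(728 + (-20)**2) - 462 = (728 + 400) - 462 = 1128 - 462 = 666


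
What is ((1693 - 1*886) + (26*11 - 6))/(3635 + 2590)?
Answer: 1087/6225 ≈ 0.17462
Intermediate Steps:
((1693 - 1*886) + (26*11 - 6))/(3635 + 2590) = ((1693 - 886) + (286 - 6))/6225 = (807 + 280)*(1/6225) = 1087*(1/6225) = 1087/6225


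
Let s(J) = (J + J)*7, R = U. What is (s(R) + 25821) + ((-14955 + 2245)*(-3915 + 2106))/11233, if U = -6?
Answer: 312096111/11233 ≈ 27784.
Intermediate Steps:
R = -6
s(J) = 14*J (s(J) = (2*J)*7 = 14*J)
(s(R) + 25821) + ((-14955 + 2245)*(-3915 + 2106))/11233 = (14*(-6) + 25821) + ((-14955 + 2245)*(-3915 + 2106))/11233 = (-84 + 25821) - 12710*(-1809)*(1/11233) = 25737 + 22992390*(1/11233) = 25737 + 22992390/11233 = 312096111/11233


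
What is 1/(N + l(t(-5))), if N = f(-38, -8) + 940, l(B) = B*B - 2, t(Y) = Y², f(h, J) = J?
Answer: 1/1555 ≈ 0.00064309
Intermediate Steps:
l(B) = -2 + B² (l(B) = B² - 2 = -2 + B²)
N = 932 (N = -8 + 940 = 932)
1/(N + l(t(-5))) = 1/(932 + (-2 + ((-5)²)²)) = 1/(932 + (-2 + 25²)) = 1/(932 + (-2 + 625)) = 1/(932 + 623) = 1/1555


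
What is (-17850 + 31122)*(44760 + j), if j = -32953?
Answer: 156702504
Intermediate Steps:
(-17850 + 31122)*(44760 + j) = (-17850 + 31122)*(44760 - 32953) = 13272*11807 = 156702504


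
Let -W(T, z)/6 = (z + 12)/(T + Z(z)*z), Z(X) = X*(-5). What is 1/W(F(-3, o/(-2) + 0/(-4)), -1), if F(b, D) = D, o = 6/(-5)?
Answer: 1/15 ≈ 0.066667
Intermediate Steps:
o = -6/5 (o = 6*(-1/5) = -6/5 ≈ -1.2000)
Z(X) = -5*X
W(T, z) = -6*(12 + z)/(T - 5*z**2) (W(T, z) = -6*(z + 12)/(T + (-5*z)*z) = -6*(12 + z)/(T - 5*z**2))
1/W(F(-3, o/(-2) + 0/(-4)), -1) = 1/(6*(12 - 1)/(-(-6/5/(-2) + 0/(-4)) + 5*(-1)**2)) = 1/(6*11/(-(-6/5*(-1/2) + 0*(-1/4)) + 5*1)) = 1/(6*11/(-(3/5 + 0) + 5)) = 1/(6*11/(-1*3/5 + 5)) = 1/(6*11/(-3/5 + 5)) = 1/(6*11/(22/5)) = 1/(6*(5/22)*11) = 1/15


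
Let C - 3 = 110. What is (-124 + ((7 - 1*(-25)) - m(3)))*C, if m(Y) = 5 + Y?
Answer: -11300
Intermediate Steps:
C = 113 (C = 3 + 110 = 113)
(-124 + ((7 - 1*(-25)) - m(3)))*C = (-124 + ((7 - 1*(-25)) - (5 + 3)))*113 = (-124 + ((7 + 25) - 1*8))*113 = (-124 + (32 - 8))*113 = (-124 + 24)*113 = -100*113 = -11300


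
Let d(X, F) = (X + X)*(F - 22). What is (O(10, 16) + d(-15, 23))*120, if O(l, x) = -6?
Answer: -4320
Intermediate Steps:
d(X, F) = 2*X*(-22 + F) (d(X, F) = (2*X)*(-22 + F) = 2*X*(-22 + F))
(O(10, 16) + d(-15, 23))*120 = (-6 + 2*(-15)*(-22 + 23))*120 = (-6 + 2*(-15)*1)*120 = (-6 - 30)*120 = -36*120 = -4320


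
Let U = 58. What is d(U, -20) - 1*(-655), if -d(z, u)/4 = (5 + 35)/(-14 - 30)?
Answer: 7245/11 ≈ 658.64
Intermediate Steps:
d(z, u) = 40/11 (d(z, u) = -4*(5 + 35)/(-14 - 30) = -160/(-44) = -160*(-1)/44 = -4*(-10/11) = 40/11)
d(U, -20) - 1*(-655) = 40/11 - 1*(-655) = 40/11 + 655 = 7245/11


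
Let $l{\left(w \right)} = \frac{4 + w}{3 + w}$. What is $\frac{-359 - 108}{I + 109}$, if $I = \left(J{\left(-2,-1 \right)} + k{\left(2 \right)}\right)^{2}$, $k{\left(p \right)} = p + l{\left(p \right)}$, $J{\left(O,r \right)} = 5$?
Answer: $- \frac{11675}{4406} \approx -2.6498$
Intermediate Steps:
$l{\left(w \right)} = \frac{4 + w}{3 + w}$
$k{\left(p \right)} = p + \frac{4 + p}{3 + p}$
$I = \frac{1681}{25}$ ($I = \left(5 + \frac{4 + 2 + 2 \left(3 + 2\right)}{3 + 2}\right)^{2} = \left(5 + \frac{4 + 2 + 2 \cdot 5}{5}\right)^{2} = \left(5 + \frac{4 + 2 + 10}{5}\right)^{2} = \left(5 + \frac{1}{5} \cdot 16\right)^{2} = \left(5 + \frac{16}{5}\right)^{2} = \left(\frac{41}{5}\right)^{2} = \frac{1681}{25} \approx 67.24$)
$\frac{-359 - 108}{I + 109} = \frac{-359 - 108}{\frac{1681}{25} + 109} = \frac{-359 - 108}{\frac{4406}{25}} = \left(-467\right) \frac{25}{4406} = - \frac{11675}{4406}$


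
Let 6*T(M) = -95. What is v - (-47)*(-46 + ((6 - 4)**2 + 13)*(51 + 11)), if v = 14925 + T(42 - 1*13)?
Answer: 373711/6 ≈ 62285.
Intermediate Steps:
T(M) = -95/6 (T(M) = (1/6)*(-95) = -95/6)
v = 89455/6 (v = 14925 - 95/6 = 89455/6 ≈ 14909.)
v - (-47)*(-46 + ((6 - 4)**2 + 13)*(51 + 11)) = 89455/6 - (-47)*(-46 + ((6 - 4)**2 + 13)*(51 + 11)) = 89455/6 - (-47)*(-46 + (2**2 + 13)*62) = 89455/6 - (-47)*(-46 + (4 + 13)*62) = 89455/6 - (-47)*(-46 + 17*62) = 89455/6 - (-47)*(-46 + 1054) = 89455/6 - (-47)*1008 = 89455/6 - 1*(-47376) = 89455/6 + 47376 = 373711/6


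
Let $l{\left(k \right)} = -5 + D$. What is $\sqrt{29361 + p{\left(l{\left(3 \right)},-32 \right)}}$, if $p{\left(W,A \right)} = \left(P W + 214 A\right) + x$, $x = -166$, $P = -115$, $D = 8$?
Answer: $\sqrt{22002} \approx 148.33$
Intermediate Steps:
$l{\left(k \right)} = 3$ ($l{\left(k \right)} = -5 + 8 = 3$)
$p{\left(W,A \right)} = -166 - 115 W + 214 A$ ($p{\left(W,A \right)} = \left(- 115 W + 214 A\right) - 166 = -166 - 115 W + 214 A$)
$\sqrt{29361 + p{\left(l{\left(3 \right)},-32 \right)}} = \sqrt{29361 - 7359} = \sqrt{22002}$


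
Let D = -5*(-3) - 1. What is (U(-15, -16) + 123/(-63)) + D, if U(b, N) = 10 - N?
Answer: 799/21 ≈ 38.048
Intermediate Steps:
D = 14 (D = 15 - 1 = 14)
(U(-15, -16) + 123/(-63)) + D = ((10 - 1*(-16)) + 123/(-63)) + 14 = ((10 + 16) + 123*(-1/63)) + 14 = (26 - 41/21) + 14 = 505/21 + 14 = 799/21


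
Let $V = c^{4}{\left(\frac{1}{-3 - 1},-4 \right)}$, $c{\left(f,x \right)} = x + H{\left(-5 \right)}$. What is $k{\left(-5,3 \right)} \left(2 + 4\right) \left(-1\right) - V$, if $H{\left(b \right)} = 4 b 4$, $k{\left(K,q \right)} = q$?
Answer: $-49787154$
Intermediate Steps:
$H{\left(b \right)} = 16 b$
$c{\left(f,x \right)} = -80 + x$ ($c{\left(f,x \right)} = x + 16 \left(-5\right) = x - 80 = -80 + x$)
$V = 49787136$ ($V = \left(-80 - 4\right)^{4} = \left(-84\right)^{4} = 49787136$)
$k{\left(-5,3 \right)} \left(2 + 4\right) \left(-1\right) - V = 3 \left(2 + 4\right) \left(-1\right) - 49787136 = 3 \cdot 6 \left(-1\right) - 49787136 = 18 \left(-1\right) - 49787136 = -18 - 49787136 = -49787154$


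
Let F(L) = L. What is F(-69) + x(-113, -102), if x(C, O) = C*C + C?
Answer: 12587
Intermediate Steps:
x(C, O) = C + C**2 (x(C, O) = C**2 + C = C + C**2)
F(-69) + x(-113, -102) = -69 - 113*(1 - 113) = -69 - 113*(-112) = -69 + 12656 = 12587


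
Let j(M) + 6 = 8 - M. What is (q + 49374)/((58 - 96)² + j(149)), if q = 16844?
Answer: 66218/1297 ≈ 51.055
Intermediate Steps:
j(M) = 2 - M (j(M) = -6 + (8 - M) = 2 - M)
(q + 49374)/((58 - 96)² + j(149)) = (16844 + 49374)/((58 - 96)² + (2 - 1*149)) = 66218/((-38)² + (2 - 149)) = 66218/(1444 - 147) = 66218/1297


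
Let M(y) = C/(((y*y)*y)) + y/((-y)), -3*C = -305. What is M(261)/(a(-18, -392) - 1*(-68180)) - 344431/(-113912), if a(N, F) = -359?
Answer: 42964432785449753/14209488500003784 ≈ 3.0236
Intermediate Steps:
C = 305/3 (C = -⅓*(-305) = 305/3 ≈ 101.67)
M(y) = -1 + 305/(3*y³) (M(y) = 305/(3*(((y*y)*y))) + y/((-y)) = 305/(3*((y²*y))) + y*(-1/y) = 305/(3*(y³)) - 1 = 305/(3*y³) - 1 = -1 + 305/(3*y³))
M(261)/(a(-18, -392) - 1*(-68180)) - 344431/(-113912) = (-1 + (305/3)/261³)/(-359 - 1*(-68180)) - 344431/(-113912) = (-1 + (305/3)*(1/17779581))/(-359 + 68180) - 344431*(-1/113912) = (-1 + 305/53338743)/67821 + 344431/113912 = -53338438/53338743*1/67821 + 344431/113912 = -53338438/3617486889003 + 344431/113912 = 42964432785449753/14209488500003784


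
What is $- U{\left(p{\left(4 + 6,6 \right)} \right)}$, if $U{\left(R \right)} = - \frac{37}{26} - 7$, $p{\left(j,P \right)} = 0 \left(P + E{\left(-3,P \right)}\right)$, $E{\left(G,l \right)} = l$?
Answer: $\frac{219}{26} \approx 8.4231$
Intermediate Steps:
$p{\left(j,P \right)} = 0$ ($p{\left(j,P \right)} = 0 \left(P + P\right) = 0 \cdot 2 P = 0$)
$U{\left(R \right)} = - \frac{219}{26}$ ($U{\left(R \right)} = \left(-37\right) \frac{1}{26} - 7 = - \frac{37}{26} - 7 = - \frac{219}{26}$)
$- U{\left(p{\left(4 + 6,6 \right)} \right)} = \left(-1\right) \left(- \frac{219}{26}\right) = \frac{219}{26}$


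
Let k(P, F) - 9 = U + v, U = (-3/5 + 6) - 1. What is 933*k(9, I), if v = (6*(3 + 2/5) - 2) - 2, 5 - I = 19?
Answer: 139017/5 ≈ 27803.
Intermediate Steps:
I = -14 (I = 5 - 1*19 = 5 - 19 = -14)
U = 22/5 (U = (-3*⅕ + 6) - 1 = (-⅗ + 6) - 1 = 27/5 - 1 = 22/5 ≈ 4.4000)
v = 82/5 (v = (6*(3 + 2*(⅕)) - 2) - 2 = (6*(3 + ⅖) - 2) - 2 = (6*(17/5) - 2) - 2 = (102/5 - 2) - 2 = 92/5 - 2 = 82/5 ≈ 16.400)
k(P, F) = 149/5 (k(P, F) = 9 + (22/5 + 82/5) = 9 + 104/5 = 149/5)
933*k(9, I) = 933*(149/5) = 139017/5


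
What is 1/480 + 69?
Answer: 33121/480 ≈ 69.002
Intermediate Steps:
1/480 + 69 = 33121/480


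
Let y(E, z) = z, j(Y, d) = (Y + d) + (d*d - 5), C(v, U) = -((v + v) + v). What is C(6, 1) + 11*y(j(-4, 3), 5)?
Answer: 37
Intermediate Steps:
C(v, U) = -3*v (C(v, U) = -(2*v + v) = -3*v)
j(Y, d) = -5 + Y + d + d² (j(Y, d) = (Y + d) + (d² - 5) = (Y + d) + (-5 + d²) = -5 + Y + d + d²)
C(6, 1) + 11*y(j(-4, 3), 5) = -3*6 + 11*5 = -18 + 55 = 37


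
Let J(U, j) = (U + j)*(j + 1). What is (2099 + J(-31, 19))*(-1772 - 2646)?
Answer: -8213062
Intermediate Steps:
J(U, j) = (1 + j)*(U + j) (J(U, j) = (U + j)*(1 + j) = (1 + j)*(U + j))
(2099 + J(-31, 19))*(-1772 - 2646) = (2099 + (-31 + 19 + 19² - 31*19))*(-1772 - 2646) = (2099 + (-31 + 19 + 361 - 589))*(-4418) = (2099 - 240)*(-4418) = 1859*(-4418) = -8213062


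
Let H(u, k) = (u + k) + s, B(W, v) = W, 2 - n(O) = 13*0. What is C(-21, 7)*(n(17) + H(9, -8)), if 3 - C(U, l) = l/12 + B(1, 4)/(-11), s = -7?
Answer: -331/33 ≈ -10.030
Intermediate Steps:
n(O) = 2 (n(O) = 2 - 13*0 = 2 - 1*0 = 2 + 0 = 2)
C(U, l) = 34/11 - l/12 (C(U, l) = 3 - (l/12 + 1/(-11)) = 3 - (l*(1/12) + 1*(-1/11)) = 3 - (l/12 - 1/11) = 3 - (-1/11 + l/12) = 3 + (1/11 - l/12) = 34/11 - l/12)
H(u, k) = -7 + k + u (H(u, k) = (u + k) - 7 = (k + u) - 7 = -7 + k + u)
C(-21, 7)*(n(17) + H(9, -8)) = (34/11 - 1/12*7)*(2 + (-7 - 8 + 9)) = (34/11 - 7/12)*(2 - 6) = (331/132)*(-4) = -331/33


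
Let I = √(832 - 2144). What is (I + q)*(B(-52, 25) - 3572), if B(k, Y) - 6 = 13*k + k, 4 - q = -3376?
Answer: -14513720 - 17176*I*√82 ≈ -1.4514e+7 - 1.5554e+5*I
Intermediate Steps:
q = 3380 (q = 4 - 1*(-3376) = 4 + 3376 = 3380)
B(k, Y) = 6 + 14*k (B(k, Y) = 6 + (13*k + k) = 6 + 14*k)
I = 4*I*√82 (I = √(-1312) = 4*I*√82 ≈ 36.222*I)
(I + q)*(B(-52, 25) - 3572) = (4*I*√82 + 3380)*((6 + 14*(-52)) - 3572) = (3380 + 4*I*√82)*((6 - 728) - 3572) = (3380 + 4*I*√82)*(-722 - 3572) = (3380 + 4*I*√82)*(-4294) = -14513720 - 17176*I*√82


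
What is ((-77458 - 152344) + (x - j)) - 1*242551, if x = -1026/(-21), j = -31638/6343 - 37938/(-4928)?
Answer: -7381755603279/15629152 ≈ -4.7231e+5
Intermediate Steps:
j = 42364335/15629152 (j = -31638*1/6343 - 37938*(-1/4928) = -31638/6343 + 18969/2464 = 42364335/15629152 ≈ 2.7106)
x = 342/7 (x = -1026*(-1)/21 = -38*(-9/7) = 342/7 ≈ 48.857)
((-77458 - 152344) + (x - j)) - 1*242551 = ((-77458 - 152344) + (342/7 - 1*42364335/15629152)) - 1*242551 = (-229802 + (342/7 - 42364335/15629152)) - 242551 = (-229802 + 721231377/15629152) - 242551 = -3590889156527/15629152 - 242551 = -7381755603279/15629152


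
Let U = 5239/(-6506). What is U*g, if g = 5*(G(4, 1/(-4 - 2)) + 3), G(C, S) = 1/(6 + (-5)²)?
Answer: -39715/3253 ≈ -12.209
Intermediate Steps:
G(C, S) = 1/31 (G(C, S) = 1/(6 + 25) = 1/31)
g = 470/31 (g = 5*(1/31 + 3) = 5*(94/31) = 470/31 ≈ 15.161)
U = -5239/6506 (U = 5239*(-1/6506) = -5239/6506 ≈ -0.80526)
U*g = -5239/6506*470/31 = -39715/3253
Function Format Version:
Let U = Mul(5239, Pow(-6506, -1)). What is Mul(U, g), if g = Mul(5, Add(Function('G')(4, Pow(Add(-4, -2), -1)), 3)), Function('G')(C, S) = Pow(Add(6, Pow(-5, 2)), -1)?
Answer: Rational(-39715, 3253) ≈ -12.209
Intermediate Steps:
Function('G')(C, S) = Rational(1, 31) (Function('G')(C, S) = Pow(Add(6, 25), -1) = Pow(31, -1) = Rational(1, 31))
g = Rational(470, 31) (g = Mul(5, Add(Rational(1, 31), 3)) = Mul(5, Rational(94, 31)) = Rational(470, 31) ≈ 15.161)
U = Rational(-5239, 6506) (U = Mul(5239, Rational(-1, 6506)) = Rational(-5239, 6506) ≈ -0.80526)
Mul(U, g) = Mul(Rational(-5239, 6506), Rational(470, 31)) = Rational(-39715, 3253)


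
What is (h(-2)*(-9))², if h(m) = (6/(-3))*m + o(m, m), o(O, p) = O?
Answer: 324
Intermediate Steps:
h(m) = -m (h(m) = (6/(-3))*m + m = (6*(-⅓))*m + m = -2*m + m = -m)
(h(-2)*(-9))² = (-1*(-2)*(-9))² = (2*(-9))² = (-18)² = 324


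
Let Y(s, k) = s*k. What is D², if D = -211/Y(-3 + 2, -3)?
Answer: 44521/9 ≈ 4946.8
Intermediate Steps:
Y(s, k) = k*s
D = -211/3 (D = -211*(-1/(3*(-3 + 2))) = -211/((-3*(-1))) = -211/3 ≈ -70.333)
D² = (-211/3)² = 44521/9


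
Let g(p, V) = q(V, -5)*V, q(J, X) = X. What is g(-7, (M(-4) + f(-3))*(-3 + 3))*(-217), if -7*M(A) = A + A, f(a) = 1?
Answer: 0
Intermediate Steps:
M(A) = -2*A/7 (M(A) = -(A + A)/7 = -2*A/7)
g(p, V) = -5*V
g(-7, (M(-4) + f(-3))*(-3 + 3))*(-217) = -5*(-2/7*(-4) + 1)*(-3 + 3)*(-217) = -5*(8/7 + 1)*0*(-217) = -75*0/7*(-217) = -5*0*(-217) = 0*(-217) = 0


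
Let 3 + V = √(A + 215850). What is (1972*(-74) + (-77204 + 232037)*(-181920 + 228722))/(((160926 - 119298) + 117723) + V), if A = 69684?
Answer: 192448513849004/4231916595 - 3623174069*√31726/4231916595 ≈ 45323.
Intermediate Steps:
V = -3 + 3*√31726 (V = -3 + √(69684 + 215850) = -3 + √285534 = -3 + 3*√31726 ≈ 531.35)
(1972*(-74) + (-77204 + 232037)*(-181920 + 228722))/(((160926 - 119298) + 117723) + V) = (1972*(-74) + (-77204 + 232037)*(-181920 + 228722))/(((160926 - 119298) + 117723) + (-3 + 3*√31726)) = (-145928 + 154833*46802)/((41628 + 117723) + (-3 + 3*√31726)) = (-145928 + 7246494066)/(159351 + (-3 + 3*√31726)) = 7246348138/(159348 + 3*√31726)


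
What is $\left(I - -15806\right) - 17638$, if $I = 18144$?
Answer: $16312$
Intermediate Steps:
$\left(I - -15806\right) - 17638 = \left(18144 - -15806\right) - 17638 = \left(18144 + 15806\right) - 17638 = 33950 - 17638 = 16312$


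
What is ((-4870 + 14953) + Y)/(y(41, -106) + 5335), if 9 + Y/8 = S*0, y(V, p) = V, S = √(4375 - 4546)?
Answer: 3337/1792 ≈ 1.8622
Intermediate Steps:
S = 3*I*√19 (S = √(-171) = 3*I*√19 ≈ 13.077*I)
Y = -72 (Y = -72 + 8*((3*I*√19)*0) = -72 + 8*0 = -72 + 0 = -72)
((-4870 + 14953) + Y)/(y(41, -106) + 5335) = ((-4870 + 14953) - 72)/(41 + 5335) = (10083 - 72)/5376 = 10011*(1/5376) = 3337/1792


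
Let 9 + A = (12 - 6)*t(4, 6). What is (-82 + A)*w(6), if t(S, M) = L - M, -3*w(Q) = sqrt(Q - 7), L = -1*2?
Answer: 139*I/3 ≈ 46.333*I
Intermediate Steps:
L = -2
w(Q) = -sqrt(-7 + Q)/3 (w(Q) = -sqrt(Q - 7)/3 = -sqrt(-7 + Q)/3)
t(S, M) = -2 - M
A = -57 (A = -9 + (12 - 6)*(-2 - 1*6) = -9 + 6*(-2 - 6) = -9 + 6*(-8) = -9 - 48 = -57)
(-82 + A)*w(6) = (-82 - 57)*(-sqrt(-7 + 6)/3) = -(-139)*sqrt(-1)/3 = -(-139)*I/3 = 139*I/3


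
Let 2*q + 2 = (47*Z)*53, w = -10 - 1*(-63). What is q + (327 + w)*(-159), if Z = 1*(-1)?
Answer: -123333/2 ≈ -61667.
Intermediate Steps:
w = 53 (w = -10 + 63 = 53)
Z = -1
q = -2493/2 (q = -1 + ((47*(-1))*53)/2 = -1 + (-47*53)/2 = -1 + (½)*(-2491) = -1 - 2491/2 = -2493/2 ≈ -1246.5)
q + (327 + w)*(-159) = -2493/2 + (327 + 53)*(-159) = -2493/2 + 380*(-159) = -2493/2 - 60420 = -123333/2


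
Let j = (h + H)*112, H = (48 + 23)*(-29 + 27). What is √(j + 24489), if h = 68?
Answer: √16201 ≈ 127.28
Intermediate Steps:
H = -142 (H = 71*(-2) = -142)
j = -8288 (j = (68 - 142)*112 = -74*112 = -8288)
√(j + 24489) = √(-8288 + 24489) = √16201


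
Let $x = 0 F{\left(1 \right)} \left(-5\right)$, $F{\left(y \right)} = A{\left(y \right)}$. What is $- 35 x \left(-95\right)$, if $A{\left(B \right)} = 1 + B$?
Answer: $0$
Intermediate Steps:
$F{\left(y \right)} = 1 + y$
$x = 0$ ($x = 0 \left(1 + 1\right) \left(-5\right) = 0 \cdot 2 \left(-5\right) = 0 \left(-5\right) = 0$)
$- 35 x \left(-95\right) = \left(-35\right) 0 \left(-95\right) = 0 \left(-95\right) = 0$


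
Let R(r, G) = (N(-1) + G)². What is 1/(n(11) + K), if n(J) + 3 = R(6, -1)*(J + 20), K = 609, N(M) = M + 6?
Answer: 1/1102 ≈ 0.00090744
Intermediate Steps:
N(M) = 6 + M
R(r, G) = (5 + G)² (R(r, G) = ((6 - 1) + G)² = (5 + G)²)
n(J) = 317 + 16*J (n(J) = -3 + (5 - 1)²*(J + 20) = -3 + 4²*(20 + J) = -3 + 16*(20 + J) = -3 + (320 + 16*J) = 317 + 16*J)
1/(n(11) + K) = 1/((317 + 16*11) + 609) = 1/((317 + 176) + 609) = 1/(493 + 609) = 1/1102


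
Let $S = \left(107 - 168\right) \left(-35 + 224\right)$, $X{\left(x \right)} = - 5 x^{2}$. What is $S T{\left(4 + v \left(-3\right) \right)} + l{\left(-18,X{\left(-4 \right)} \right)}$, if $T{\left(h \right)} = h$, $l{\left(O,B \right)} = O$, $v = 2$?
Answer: $23040$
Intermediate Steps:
$S = -11529$ ($S = \left(-61\right) 189 = -11529$)
$S T{\left(4 + v \left(-3\right) \right)} + l{\left(-18,X{\left(-4 \right)} \right)} = - 11529 \left(4 + 2 \left(-3\right)\right) - 18 = - 11529 \left(4 - 6\right) - 18 = \left(-11529\right) \left(-2\right) - 18 = 23058 - 18 = 23040$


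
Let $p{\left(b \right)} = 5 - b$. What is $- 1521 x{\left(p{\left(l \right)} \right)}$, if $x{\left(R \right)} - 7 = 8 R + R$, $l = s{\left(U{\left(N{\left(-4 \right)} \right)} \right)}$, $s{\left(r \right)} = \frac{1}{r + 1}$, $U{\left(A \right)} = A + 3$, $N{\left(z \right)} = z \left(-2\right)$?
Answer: $- \frac{311805}{4} \approx -77951.0$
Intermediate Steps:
$N{\left(z \right)} = - 2 z$
$U{\left(A \right)} = 3 + A$
$s{\left(r \right)} = \frac{1}{1 + r}$
$l = \frac{1}{12}$ ($l = \frac{1}{1 + \left(3 - -8\right)} = \frac{1}{1 + \left(3 + 8\right)} = \frac{1}{1 + 11} = \frac{1}{12} \approx 0.083333$)
$x{\left(R \right)} = 7 + 9 R$ ($x{\left(R \right)} = 7 + \left(8 R + R\right) = 7 + 9 R$)
$- 1521 x{\left(p{\left(l \right)} \right)} = - 1521 \left(7 + 9 \left(5 - \frac{1}{12}\right)\right) = - 1521 \left(7 + 9 \cdot \frac{59}{12}\right) = - 1521 \left(7 + \frac{177}{4}\right) = \left(-1521\right) \frac{205}{4} = - \frac{311805}{4}$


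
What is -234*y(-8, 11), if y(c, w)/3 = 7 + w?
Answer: -12636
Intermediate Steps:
y(c, w) = 21 + 3*w (y(c, w) = 3*(7 + w) = 21 + 3*w)
-234*y(-8, 11) = -234*(21 + 3*11) = -234*(21 + 33) = -234*54 = -12636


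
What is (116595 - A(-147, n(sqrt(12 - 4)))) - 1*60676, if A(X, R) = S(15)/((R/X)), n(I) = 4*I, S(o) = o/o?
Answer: 55919 + 147*sqrt(2)/16 ≈ 55932.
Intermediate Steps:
S(o) = 1
A(X, R) = X/R (A(X, R) = 1/(R/X) = 1*(X/R) = X/R)
(116595 - A(-147, n(sqrt(12 - 4)))) - 1*60676 = (116595 - (-147)/(4*sqrt(12 - 4))) - 1*60676 = (116595 - (-147)/(4*sqrt(8))) - 60676 = (116595 - (-147)/(4*(2*sqrt(2)))) - 60676 = (116595 - (-147)/(8*sqrt(2))) - 60676 = (116595 - (-147)*sqrt(2)/16) - 60676 = (116595 + 147*sqrt(2)/16) - 60676 = 55919 + 147*sqrt(2)/16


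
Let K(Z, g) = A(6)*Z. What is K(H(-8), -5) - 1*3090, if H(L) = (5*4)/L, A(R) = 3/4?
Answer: -24735/8 ≈ -3091.9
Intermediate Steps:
A(R) = ¾ (A(R) = 3*(¼) = ¾)
H(L) = 20/L
K(Z, g) = 3*Z/4
K(H(-8), -5) - 1*3090 = 3*(20/(-8))/4 - 1*3090 = 3*(20*(-⅛))/4 - 3090 = (¾)*(-5/2) - 3090 = -15/8 - 3090 = -24735/8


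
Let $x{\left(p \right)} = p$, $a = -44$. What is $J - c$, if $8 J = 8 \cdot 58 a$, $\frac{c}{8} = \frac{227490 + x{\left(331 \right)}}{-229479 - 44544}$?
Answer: $- \frac{697484128}{274023} \approx -2545.3$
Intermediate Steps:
$c = - \frac{1822568}{274023}$ ($c = 8 \frac{227490 + 331}{-229479 - 44544} = 8 \frac{227821}{-229479 - 44544} = 8 \frac{227821}{-274023} = 8 \cdot 227821 \left(- \frac{1}{274023}\right) = 8 \left(- \frac{227821}{274023}\right) = - \frac{1822568}{274023} \approx -6.6511$)
$J = -2552$ ($J = \frac{8 \cdot 58 \left(-44\right)}{8} = \frac{464 \left(-44\right)}{8} = \frac{1}{8} \left(-20416\right) = -2552$)
$J - c = -2552 - - \frac{1822568}{274023} = -2552 + \frac{1822568}{274023} = - \frac{697484128}{274023}$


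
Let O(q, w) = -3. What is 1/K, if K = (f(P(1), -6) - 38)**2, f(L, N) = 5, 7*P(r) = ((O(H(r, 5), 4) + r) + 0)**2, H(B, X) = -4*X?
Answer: 1/1089 ≈ 0.00091827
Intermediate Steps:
P(r) = (-3 + r)**2/7 (P(r) = ((-3 + r) + 0)**2/7 = (-3 + r)**2/7)
K = 1089 (K = (5 - 38)**2 = (-33)**2 = 1089)
1/K = 1/1089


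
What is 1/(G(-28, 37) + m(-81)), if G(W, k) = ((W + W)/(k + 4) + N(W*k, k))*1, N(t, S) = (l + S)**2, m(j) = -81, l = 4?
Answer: 41/65544 ≈ 0.00062553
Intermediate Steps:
N(t, S) = (4 + S)**2
G(W, k) = (4 + k)**2 + 2*W/(4 + k) (G(W, k) = ((W + W)/(k + 4) + (4 + k)**2)*1 = ((2*W)/(4 + k) + (4 + k)**2)*1 = (2*W/(4 + k) + (4 + k)**2)*1 = ((4 + k)**2 + 2*W/(4 + k))*1 = (4 + k)**2 + 2*W/(4 + k))
1/(G(-28, 37) + m(-81)) = 1/((16 + 37**2 + 8*37 + 2*(-28)/(4 + 37)) - 81) = 1/((16 + 1369 + 296 + 2*(-28)/41) - 81) = 1/((16 + 1369 + 296 + 2*(-28)*(1/41)) - 81) = 1/((16 + 1369 + 296 - 56/41) - 81) = 1/(68865/41 - 81) = 1/(65544/41) = 41/65544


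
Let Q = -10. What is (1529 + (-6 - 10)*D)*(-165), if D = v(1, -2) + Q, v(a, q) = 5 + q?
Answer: -270765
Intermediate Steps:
D = -7 (D = (5 - 2) - 10 = 3 - 10 = -7)
(1529 + (-6 - 10)*D)*(-165) = (1529 + (-6 - 10)*(-7))*(-165) = (1529 - 16*(-7))*(-165) = (1529 + 112)*(-165) = 1641*(-165) = -270765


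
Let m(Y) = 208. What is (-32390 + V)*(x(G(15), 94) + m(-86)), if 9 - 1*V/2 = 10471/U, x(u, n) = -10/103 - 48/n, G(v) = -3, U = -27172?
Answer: -220774272973353/32884913 ≈ -6.7135e+6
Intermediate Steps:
x(u, n) = -10/103 - 48/n (x(u, n) = -10*1/103 - 48/n = -10/103 - 48/n)
V = 255019/13586 (V = 18 - 20942/(-27172) = 18 - 20942*(-1)/27172 = 18 - 2*(-10471/27172) = 18 + 10471/13586 = 255019/13586 ≈ 18.771)
(-32390 + V)*(x(G(15), 94) + m(-86)) = (-32390 + 255019/13586)*((-10/103 - 48/94) + 208) = -439795521*((-10/103 - 48*1/94) + 208)/13586 = -439795521*((-10/103 - 24/47) + 208)/13586 = -439795521*(-2942/4841 + 208)/13586 = -439795521/13586*1003986/4841 = -220774272973353/32884913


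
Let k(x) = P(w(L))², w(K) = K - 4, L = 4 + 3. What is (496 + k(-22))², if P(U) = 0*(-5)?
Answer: 246016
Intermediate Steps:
L = 7
w(K) = -4 + K
P(U) = 0
k(x) = 0 (k(x) = 0² = 0)
(496 + k(-22))² = (496 + 0)² = 496² = 246016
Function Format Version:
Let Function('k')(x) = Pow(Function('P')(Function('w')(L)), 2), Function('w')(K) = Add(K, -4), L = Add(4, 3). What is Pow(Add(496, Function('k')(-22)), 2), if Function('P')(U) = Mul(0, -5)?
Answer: 246016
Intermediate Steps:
L = 7
Function('w')(K) = Add(-4, K)
Function('P')(U) = 0
Function('k')(x) = 0 (Function('k')(x) = Pow(0, 2) = 0)
Pow(Add(496, Function('k')(-22)), 2) = Pow(Add(496, 0), 2) = Pow(496, 2) = 246016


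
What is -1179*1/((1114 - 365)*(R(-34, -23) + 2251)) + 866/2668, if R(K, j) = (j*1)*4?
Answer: 698627617/2157199394 ≈ 0.32386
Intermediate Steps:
R(K, j) = 4*j (R(K, j) = j*4 = 4*j)
-1179*1/((1114 - 365)*(R(-34, -23) + 2251)) + 866/2668 = -1179*1/((1114 - 365)*(4*(-23) + 2251)) + 866/2668 = -1179*1/(749*(-92 + 2251)) + 866*(1/2668) = -1179/(749*2159) + 433/1334 = -1179/1617091 + 433/1334 = 698627617/2157199394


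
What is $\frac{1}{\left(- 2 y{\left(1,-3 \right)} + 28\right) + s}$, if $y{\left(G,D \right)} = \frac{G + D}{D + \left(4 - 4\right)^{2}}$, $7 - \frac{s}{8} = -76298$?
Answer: $\frac{3}{1831400} \approx 1.6381 \cdot 10^{-6}$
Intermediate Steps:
$s = 610440$ ($s = 56 - -610384 = 56 + 610384 = 610440$)
$y{\left(G,D \right)} = \frac{D + G}{D}$ ($y{\left(G,D \right)} = \frac{D + G}{D + 0^{2}} = \frac{D + G}{D + 0} = \frac{D + G}{D}$)
$\frac{1}{\left(- 2 y{\left(1,-3 \right)} + 28\right) + s} = \frac{1}{\left(- 2 \frac{-3 + 1}{-3} + 28\right) + 610440} = \frac{1}{\left(- 2 \left(\left(- \frac{1}{3}\right) \left(-2\right)\right) + 28\right) + 610440} = \frac{1}{\left(\left(-2\right) \frac{2}{3} + 28\right) + 610440} = \frac{1}{\left(- \frac{4}{3} + 28\right) + 610440} = \frac{1}{\frac{80}{3} + 610440} = \frac{1}{\frac{1831400}{3}} = \frac{3}{1831400}$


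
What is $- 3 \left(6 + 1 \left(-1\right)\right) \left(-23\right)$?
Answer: $345$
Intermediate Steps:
$- 3 \left(6 + 1 \left(-1\right)\right) \left(-23\right) = - 3 \left(6 - 1\right) \left(-23\right) = \left(-3\right) 5 \left(-23\right) = \left(-15\right) \left(-23\right) = 345$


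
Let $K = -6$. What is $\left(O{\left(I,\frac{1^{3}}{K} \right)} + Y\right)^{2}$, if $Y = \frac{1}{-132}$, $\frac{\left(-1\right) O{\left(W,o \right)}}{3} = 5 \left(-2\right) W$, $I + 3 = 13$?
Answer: $\frac{1568080801}{17424} \approx 89996.0$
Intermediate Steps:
$I = 10$ ($I = -3 + 13 = 10$)
$O{\left(W,o \right)} = 30 W$ ($O{\left(W,o \right)} = - 3 \cdot 5 \left(-2\right) W = - 3 \left(- 10 W\right) = 30 W$)
$Y = - \frac{1}{132} \approx -0.0075758$
$\left(O{\left(I,\frac{1^{3}}{K} \right)} + Y\right)^{2} = \left(30 \cdot 10 - \frac{1}{132}\right)^{2} = \left(300 - \frac{1}{132}\right)^{2} = \left(\frac{39599}{132}\right)^{2} = \frac{1568080801}{17424}$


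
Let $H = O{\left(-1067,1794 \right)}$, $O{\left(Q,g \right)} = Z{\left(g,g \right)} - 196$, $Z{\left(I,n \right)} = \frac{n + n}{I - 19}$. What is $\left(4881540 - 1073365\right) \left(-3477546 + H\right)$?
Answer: $- \frac{940312813451074}{71} \approx -1.3244 \cdot 10^{13}$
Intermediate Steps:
$Z{\left(I,n \right)} = \frac{2 n}{-19 + I}$
$O{\left(Q,g \right)} = -196 + \frac{2 g}{-19 + g}$ ($O{\left(Q,g \right)} = \frac{2 g}{-19 + g} - 196 = -196 + \frac{2 g}{-19 + g}$)
$H = - \frac{344312}{1775}$ ($H = \frac{2 \left(1862 - 174018\right)}{-19 + 1794} = \frac{2 \left(1862 - 174018\right)}{1775} = 2 \cdot \frac{1}{1775} \left(-172156\right) = - \frac{344312}{1775} \approx -193.98$)
$\left(4881540 - 1073365\right) \left(-3477546 + H\right) = \left(4881540 - 1073365\right) \left(-3477546 - \frac{344312}{1775}\right) = 3808175 \left(- \frac{6172988462}{1775}\right) = - \frac{940312813451074}{71}$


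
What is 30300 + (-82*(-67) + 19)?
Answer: 35813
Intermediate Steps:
30300 + (-82*(-67) + 19) = 30300 + (5494 + 19) = 30300 + 5513 = 35813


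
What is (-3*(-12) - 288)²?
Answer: 63504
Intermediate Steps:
(-3*(-12) - 288)² = (36 - 288)² = (-252)² = 63504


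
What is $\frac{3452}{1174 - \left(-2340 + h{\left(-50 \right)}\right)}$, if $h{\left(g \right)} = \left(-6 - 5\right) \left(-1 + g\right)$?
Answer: $\frac{3452}{2953} \approx 1.169$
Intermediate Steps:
$h{\left(g \right)} = 11 - 11 g$ ($h{\left(g \right)} = - 11 \left(-1 + g\right) = 11 - 11 g$)
$\frac{3452}{1174 - \left(-2340 + h{\left(-50 \right)}\right)} = \frac{3452}{1174 + \left(2340 - \left(11 - -550\right)\right)} = \frac{3452}{1174 + \left(2340 - \left(11 + 550\right)\right)} = \frac{3452}{1174 + \left(2340 - 561\right)} = \frac{3452}{1174 + 1779} = \frac{3452}{2953}$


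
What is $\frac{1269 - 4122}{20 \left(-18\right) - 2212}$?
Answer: $\frac{2853}{2572} \approx 1.1093$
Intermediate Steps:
$\frac{1269 - 4122}{20 \left(-18\right) - 2212} = - \frac{2853}{-360 - 2212} = - \frac{2853}{-2572} = \left(-2853\right) \left(- \frac{1}{2572}\right) = \frac{2853}{2572}$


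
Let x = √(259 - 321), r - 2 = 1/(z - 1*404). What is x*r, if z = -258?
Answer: 1323*I*√62/662 ≈ 15.736*I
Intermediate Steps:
r = 1323/662 (r = 2 + 1/(-258 - 1*404) = 2 + 1/(-258 - 404) = 2 + 1/(-662) = 2 - 1/662 = 1323/662 ≈ 1.9985)
x = I*√62 (x = √(-62) = I*√62 ≈ 7.874*I)
x*r = (I*√62)*(1323/662) = 1323*I*√62/662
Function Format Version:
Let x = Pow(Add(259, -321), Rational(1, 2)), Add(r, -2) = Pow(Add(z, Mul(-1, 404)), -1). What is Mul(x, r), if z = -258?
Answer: Mul(Rational(1323, 662), I, Pow(62, Rational(1, 2))) ≈ Mul(15.736, I)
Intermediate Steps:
r = Rational(1323, 662) (r = Add(2, Pow(Add(-258, Mul(-1, 404)), -1)) = Add(2, Pow(Add(-258, -404), -1)) = Add(2, Pow(-662, -1)) = Add(2, Rational(-1, 662)) = Rational(1323, 662) ≈ 1.9985)
x = Mul(I, Pow(62, Rational(1, 2))) (x = Pow(-62, Rational(1, 2)) = Mul(I, Pow(62, Rational(1, 2))) ≈ Mul(7.8740, I))
Mul(x, r) = Mul(Mul(I, Pow(62, Rational(1, 2))), Rational(1323, 662)) = Mul(Rational(1323, 662), I, Pow(62, Rational(1, 2)))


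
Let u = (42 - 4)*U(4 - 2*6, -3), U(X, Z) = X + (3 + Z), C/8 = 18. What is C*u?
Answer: -43776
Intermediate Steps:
C = 144 (C = 8*18 = 144)
U(X, Z) = 3 + X + Z
u = -304 (u = (42 - 4)*(3 + (4 - 2*6) - 3) = 38*(3 + (4 - 12) - 3) = 38*(3 - 8 - 3) = 38*(-8) = -304)
C*u = 144*(-304) = -43776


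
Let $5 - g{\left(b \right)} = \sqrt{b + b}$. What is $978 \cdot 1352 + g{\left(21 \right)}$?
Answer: $1322261 - \sqrt{42} \approx 1.3223 \cdot 10^{6}$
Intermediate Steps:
$g{\left(b \right)} = 5 - \sqrt{2} \sqrt{b}$ ($g{\left(b \right)} = 5 - \sqrt{b + b} = 5 - \sqrt{2 b} = 5 - \sqrt{2} \sqrt{b}$)
$978 \cdot 1352 + g{\left(21 \right)} = 978 \cdot 1352 + \left(5 - \sqrt{2} \sqrt{21}\right) = 1322256 + \left(5 - \sqrt{42}\right) = 1322261 - \sqrt{42}$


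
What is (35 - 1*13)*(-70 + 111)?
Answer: 902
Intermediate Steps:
(35 - 1*13)*(-70 + 111) = (35 - 13)*41 = 22*41 = 902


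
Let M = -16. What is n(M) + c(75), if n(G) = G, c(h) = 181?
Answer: 165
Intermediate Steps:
n(M) + c(75) = -16 + 181 = 165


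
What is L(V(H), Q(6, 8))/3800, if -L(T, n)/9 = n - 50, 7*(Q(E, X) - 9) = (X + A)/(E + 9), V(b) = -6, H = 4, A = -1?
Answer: 921/9500 ≈ 0.096947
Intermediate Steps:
Q(E, X) = 9 + (-1 + X)/(7*(9 + E)) (Q(E, X) = 9 + ((X - 1)/(E + 9))/7 = 9 + ((-1 + X)/(9 + E))/7 = 9 + (-1 + X)/(7*(9 + E)))
L(T, n) = 450 - 9*n (L(T, n) = -9*(n - 50) = -9*(-50 + n) = 450 - 9*n)
L(V(H), Q(6, 8))/3800 = (450 - 9*(566 + 8 + 63*6)/(7*(9 + 6)))/3800 = (450 - 9*(566 + 8 + 378)/(7*15))*(1/3800) = (450 - 9*952/(7*15))*(1/3800) = (450 - 9*136/15)*(1/3800) = (450 - 408/5)*(1/3800) = (1842/5)*(1/3800) = 921/9500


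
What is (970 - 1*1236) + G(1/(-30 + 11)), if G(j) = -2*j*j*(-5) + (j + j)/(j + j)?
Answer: -95655/361 ≈ -264.97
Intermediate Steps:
G(j) = 1 + 10*j**2 (G(j) = -2*j**2*(-5) + (2*j)/((2*j)) = -(-10)*j**2 + (2*j)*(1/(2*j)) = 10*j**2 + 1 = 1 + 10*j**2)
(970 - 1*1236) + G(1/(-30 + 11)) = (970 - 1*1236) + (1 + 10*(1/(-30 + 11))**2) = (970 - 1236) + (1 + 10*(1/(-19))**2) = -266 + (1 + 10*(-1/19)**2) = -266 + (1 + 10*(1/361)) = -266 + (1 + 10/361) = -266 + 371/361 = -95655/361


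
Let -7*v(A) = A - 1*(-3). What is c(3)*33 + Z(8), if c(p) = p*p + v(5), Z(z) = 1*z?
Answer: 1871/7 ≈ 267.29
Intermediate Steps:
Z(z) = z
v(A) = -3/7 - A/7 (v(A) = -(A - 1*(-3))/7 = -(A + 3)/7 = -(3 + A)/7 = -3/7 - A/7)
c(p) = -8/7 + p**2 (c(p) = p*p + (-3/7 - 1/7*5) = p**2 + (-3/7 - 5/7) = p**2 - 8/7 = -8/7 + p**2)
c(3)*33 + Z(8) = (-8/7 + 3**2)*33 + 8 = (-8/7 + 9)*33 + 8 = (55/7)*33 + 8 = 1815/7 + 8 = 1871/7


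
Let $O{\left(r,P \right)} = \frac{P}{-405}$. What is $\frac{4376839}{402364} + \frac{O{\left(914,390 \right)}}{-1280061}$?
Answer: $\frac{151270774955297}{13906362533508} \approx 10.878$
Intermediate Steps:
$O{\left(r,P \right)} = - \frac{P}{405}$ ($O{\left(r,P \right)} = P \left(- \frac{1}{405}\right) = - \frac{P}{405}$)
$\frac{4376839}{402364} + \frac{O{\left(914,390 \right)}}{-1280061} = \frac{4376839}{402364} + \frac{\left(- \frac{1}{405}\right) 390}{-1280061} = 4376839 \cdot \frac{1}{402364} - - \frac{26}{34561647} = \frac{4376839}{402364} + \frac{26}{34561647} = \frac{151270774955297}{13906362533508}$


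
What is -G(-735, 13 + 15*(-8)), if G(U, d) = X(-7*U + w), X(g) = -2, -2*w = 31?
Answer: 2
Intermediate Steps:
w = -31/2 (w = -½*31 = -31/2 ≈ -15.500)
G(U, d) = -2
-G(-735, 13 + 15*(-8)) = -1*(-2) = 2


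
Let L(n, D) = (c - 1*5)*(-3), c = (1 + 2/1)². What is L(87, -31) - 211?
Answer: -223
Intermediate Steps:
c = 9 (c = (1 + 2*1)² = (1 + 2)² = 3² = 9)
L(n, D) = -12 (L(n, D) = (9 - 1*5)*(-3) = (9 - 5)*(-3) = 4*(-3) = -12)
L(87, -31) - 211 = -12 - 211 = -223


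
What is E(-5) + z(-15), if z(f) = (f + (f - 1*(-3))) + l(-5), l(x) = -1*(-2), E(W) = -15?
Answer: -40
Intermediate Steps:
l(x) = 2
z(f) = 5 + 2*f (z(f) = (f + (f - 1*(-3))) + 2 = (f + (f + 3)) + 2 = (f + (3 + f)) + 2 = (3 + 2*f) + 2 = 5 + 2*f)
E(-5) + z(-15) = -15 + (5 + 2*(-15)) = -15 + (5 - 30) = -15 - 25 = -40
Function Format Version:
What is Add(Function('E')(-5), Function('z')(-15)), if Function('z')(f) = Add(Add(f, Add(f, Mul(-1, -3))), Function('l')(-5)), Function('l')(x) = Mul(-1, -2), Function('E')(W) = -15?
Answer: -40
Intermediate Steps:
Function('l')(x) = 2
Function('z')(f) = Add(5, Mul(2, f)) (Function('z')(f) = Add(Add(f, Add(f, Mul(-1, -3))), 2) = Add(Add(f, Add(f, 3)), 2) = Add(Add(f, Add(3, f)), 2) = Add(Add(3, Mul(2, f)), 2) = Add(5, Mul(2, f)))
Add(Function('E')(-5), Function('z')(-15)) = Add(-15, Add(5, Mul(2, -15))) = Add(-15, Add(5, -30)) = Add(-15, -25) = -40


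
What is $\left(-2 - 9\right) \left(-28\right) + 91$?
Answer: $399$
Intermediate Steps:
$\left(-2 - 9\right) \left(-28\right) + 91 = \left(-11\right) \left(-28\right) + 91 = 308 + 91 = 399$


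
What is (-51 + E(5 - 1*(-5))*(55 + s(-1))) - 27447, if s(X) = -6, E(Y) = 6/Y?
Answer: -137343/5 ≈ -27469.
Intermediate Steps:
(-51 + E(5 - 1*(-5))*(55 + s(-1))) - 27447 = (-51 + (6/(5 - 1*(-5)))*(55 - 6)) - 27447 = (-51 + (6/(5 + 5))*49) - 27447 = (-51 + (6/10)*49) - 27447 = (-51 + (6*(1/10))*49) - 27447 = (-51 + (3/5)*49) - 27447 = (-51 + 147/5) - 27447 = -108/5 - 27447 = -137343/5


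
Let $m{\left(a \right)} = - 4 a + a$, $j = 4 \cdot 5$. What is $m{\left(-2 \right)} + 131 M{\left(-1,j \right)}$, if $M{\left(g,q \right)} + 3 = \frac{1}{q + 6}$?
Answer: $- \frac{9931}{26} \approx -381.96$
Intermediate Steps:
$j = 20$
$M{\left(g,q \right)} = -3 + \frac{1}{6 + q}$ ($M{\left(g,q \right)} = -3 + \frac{1}{q + 6} = -3 + \frac{1}{6 + q}$)
$m{\left(a \right)} = - 3 a$
$m{\left(-2 \right)} + 131 M{\left(-1,j \right)} = \left(-3\right) \left(-2\right) + 131 \frac{-17 - 60}{6 + 20} = 6 + 131 \frac{-17 - 60}{26} = 6 + 131 \cdot \frac{1}{26} \left(-77\right) = 6 + 131 \left(- \frac{77}{26}\right) = 6 - \frac{10087}{26} = - \frac{9931}{26}$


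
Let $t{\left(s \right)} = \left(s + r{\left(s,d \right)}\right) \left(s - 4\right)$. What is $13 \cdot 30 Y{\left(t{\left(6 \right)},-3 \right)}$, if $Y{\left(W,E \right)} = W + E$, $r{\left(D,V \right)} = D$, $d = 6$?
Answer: $8190$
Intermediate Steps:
$t{\left(s \right)} = 2 s \left(-4 + s\right)$ ($t{\left(s \right)} = \left(s + s\right) \left(s - 4\right) = 2 s \left(-4 + s\right)$)
$Y{\left(W,E \right)} = E + W$
$13 \cdot 30 Y{\left(t{\left(6 \right)},-3 \right)} = 13 \cdot 30 \left(-3 + 2 \cdot 6 \left(-4 + 6\right)\right) = 390 \left(-3 + 2 \cdot 6 \cdot 2\right) = 390 \left(-3 + 24\right) = 390 \cdot 21 = 8190$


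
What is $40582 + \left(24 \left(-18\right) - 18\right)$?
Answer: $40132$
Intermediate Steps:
$40582 + \left(24 \left(-18\right) - 18\right) = 40582 - 450 = 40132$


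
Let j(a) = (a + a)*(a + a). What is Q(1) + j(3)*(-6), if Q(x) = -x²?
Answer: -217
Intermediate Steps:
j(a) = 4*a² (j(a) = (2*a)*(2*a) = 4*a²)
Q(1) + j(3)*(-6) = -1*1² + (4*3²)*(-6) = -1*1 + (4*9)*(-6) = -1 + 36*(-6) = -1 - 216 = -217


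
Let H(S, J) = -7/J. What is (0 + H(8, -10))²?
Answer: 49/100 ≈ 0.49000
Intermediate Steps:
(0 + H(8, -10))² = (0 - 7/(-10))² = (0 - 7*(-⅒))² = (0 + 7/10)² = (7/10)² = 49/100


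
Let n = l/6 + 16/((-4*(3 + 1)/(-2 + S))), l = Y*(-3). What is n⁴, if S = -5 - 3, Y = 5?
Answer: 50625/16 ≈ 3164.1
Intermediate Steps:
l = -15 (l = 5*(-3) = -15)
S = -8
n = 15/2 (n = -15/6 + 16/((-4*(3 + 1)/(-2 - 8))) = -15*⅙ + 16/((-16/(-10))) = -5/2 + 16/((-16*(-1)/10)) = -5/2 + 16/((-4*(-⅖))) = -5/2 + 16/(8/5) = -5/2 + 16*(5/8) = -5/2 + 10 = 15/2 ≈ 7.5000)
n⁴ = (15/2)⁴ = 50625/16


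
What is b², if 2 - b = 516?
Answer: 264196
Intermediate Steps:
b = -514 (b = 2 - 1*516 = 2 - 516 = -514)
b² = (-514)² = 264196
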